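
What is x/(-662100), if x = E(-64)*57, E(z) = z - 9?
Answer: 1387/220700 ≈ 0.0062845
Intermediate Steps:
E(z) = -9 + z
x = -4161 (x = (-9 - 64)*57 = -73*57 = -4161)
x/(-662100) = -4161/(-662100) = -4161*(-1/662100) = 1387/220700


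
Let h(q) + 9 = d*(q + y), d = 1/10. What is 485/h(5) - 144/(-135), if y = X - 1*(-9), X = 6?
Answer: -7163/105 ≈ -68.219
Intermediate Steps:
y = 15 (y = 6 - 1*(-9) = 6 + 9 = 15)
d = ⅒ (d = 1*(⅒) = ⅒ ≈ 0.10000)
h(q) = -15/2 + q/10 (h(q) = -9 + (q + 15)/10 = -9 + (15 + q)/10 = -9 + (3/2 + q/10) = -15/2 + q/10)
485/h(5) - 144/(-135) = 485/(-15/2 + (⅒)*5) - 144/(-135) = 485/(-15/2 + ½) - 144*(-1/135) = 485/(-7) + 16/15 = 485*(-⅐) + 16/15 = -485/7 + 16/15 = -7163/105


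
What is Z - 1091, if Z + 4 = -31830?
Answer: -32925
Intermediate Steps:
Z = -31834 (Z = -4 - 31830 = -31834)
Z - 1091 = -31834 - 1091 = -32925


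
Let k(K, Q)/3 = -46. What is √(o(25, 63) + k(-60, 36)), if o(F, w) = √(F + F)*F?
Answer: √(-138 + 125*√2) ≈ 6.2271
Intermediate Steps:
k(K, Q) = -138 (k(K, Q) = 3*(-46) = -138)
o(F, w) = √2*F^(3/2) (o(F, w) = √(2*F)*F = (√2*√F)*F = √2*F^(3/2))
√(o(25, 63) + k(-60, 36)) = √(√2*25^(3/2) - 138) = √(√2*125 - 138) = √(125*√2 - 138) = √(-138 + 125*√2)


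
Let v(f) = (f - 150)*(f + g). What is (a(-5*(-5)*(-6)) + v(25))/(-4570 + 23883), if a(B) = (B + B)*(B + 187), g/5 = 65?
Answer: -54850/19313 ≈ -2.8401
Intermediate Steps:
g = 325 (g = 5*65 = 325)
a(B) = 2*B*(187 + B) (a(B) = (2*B)*(187 + B) = 2*B*(187 + B))
v(f) = (-150 + f)*(325 + f) (v(f) = (f - 150)*(f + 325) = (-150 + f)*(325 + f))
(a(-5*(-5)*(-6)) + v(25))/(-4570 + 23883) = (2*(-5*(-5)*(-6))*(187 - 5*(-5)*(-6)) + (-48750 + 25² + 175*25))/(-4570 + 23883) = (2*(25*(-6))*(187 + 25*(-6)) + (-48750 + 625 + 4375))/19313 = (2*(-150)*(187 - 150) - 43750)*(1/19313) = (2*(-150)*37 - 43750)*(1/19313) = (-11100 - 43750)*(1/19313) = -54850*1/19313 = -54850/19313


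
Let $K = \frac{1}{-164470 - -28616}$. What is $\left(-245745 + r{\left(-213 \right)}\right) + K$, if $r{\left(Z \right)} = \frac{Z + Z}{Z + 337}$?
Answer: $- \frac{517481573306}{2105737} \approx -2.4575 \cdot 10^{5}$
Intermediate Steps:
$K = - \frac{1}{135854}$ ($K = \frac{1}{-164470 + 28616} = \frac{1}{-135854} = - \frac{1}{135854} \approx -7.3608 \cdot 10^{-6}$)
$r{\left(Z \right)} = \frac{2 Z}{337 + Z}$
$\left(-245745 + r{\left(-213 \right)}\right) + K = \left(-245745 + 2 \left(-213\right) \frac{1}{337 - 213}\right) - \frac{1}{135854} = \left(-245745 + 2 \left(-213\right) \frac{1}{124}\right) - \frac{1}{135854} = \left(-245745 - \frac{213}{62}\right) - \frac{1}{135854} = - \frac{15236403}{62} - \frac{1}{135854} = - \frac{517481573306}{2105737}$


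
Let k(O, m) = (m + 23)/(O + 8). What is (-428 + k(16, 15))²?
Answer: 26183689/144 ≈ 1.8183e+5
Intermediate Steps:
k(O, m) = (23 + m)/(8 + O)
(-428 + k(16, 15))² = (-428 + (23 + 15)/(8 + 16))² = (-428 + 38/24)² = (-428 + (1/24)*38)² = (-428 + 19/12)² = (-5117/12)² = 26183689/144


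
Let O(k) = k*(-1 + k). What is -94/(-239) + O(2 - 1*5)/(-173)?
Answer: 13394/41347 ≈ 0.32394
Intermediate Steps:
-94/(-239) + O(2 - 1*5)/(-173) = -94/(-239) + ((2 - 1*5)*(-1 + (2 - 1*5)))/(-173) = -94*(-1/239) + ((2 - 5)*(-1 + (2 - 5)))*(-1/173) = 94/239 - 3*(-1 - 3)*(-1/173) = 94/239 - 3*(-4)*(-1/173) = 94/239 + 12*(-1/173) = 94/239 - 12/173 = 13394/41347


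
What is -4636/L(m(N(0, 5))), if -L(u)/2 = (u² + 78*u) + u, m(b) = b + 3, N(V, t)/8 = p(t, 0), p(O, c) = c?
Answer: 1159/123 ≈ 9.4228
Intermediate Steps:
N(V, t) = 0 (N(V, t) = 8*0 = 0)
m(b) = 3 + b
L(u) = -158*u - 2*u² (L(u) = -2*((u² + 78*u) + u) = -2*(u² + 79*u) = -158*u - 2*u²)
-4636/L(m(N(0, 5))) = -4636*(-1/(2*(3 + 0)*(79 + (3 + 0)))) = -4636*(-1/(6*(79 + 3))) = -4636/((-2*3*82)) = -4636/(-492) = -4636*(-1/492) = 1159/123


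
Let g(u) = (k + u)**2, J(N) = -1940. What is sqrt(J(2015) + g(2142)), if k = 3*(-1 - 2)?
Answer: sqrt(4547749) ≈ 2132.5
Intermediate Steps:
k = -9 (k = 3*(-3) = -9)
g(u) = (-9 + u)**2
sqrt(J(2015) + g(2142)) = sqrt(-1940 + (-9 + 2142)**2) = sqrt(-1940 + 2133**2) = sqrt(-1940 + 4549689) = sqrt(4547749)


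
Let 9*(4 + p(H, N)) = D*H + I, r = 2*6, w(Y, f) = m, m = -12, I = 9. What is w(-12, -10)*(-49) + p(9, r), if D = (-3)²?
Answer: 594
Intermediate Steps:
w(Y, f) = -12
r = 12
D = 9
p(H, N) = -3 + H (p(H, N) = -4 + (9*H + 9)/9 = -4 + (9 + 9*H)/9 = -4 + (1 + H) = -3 + H)
w(-12, -10)*(-49) + p(9, r) = -12*(-49) + (-3 + 9) = 588 + 6 = 594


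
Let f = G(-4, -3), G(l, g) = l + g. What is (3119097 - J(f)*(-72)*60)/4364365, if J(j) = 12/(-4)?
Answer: 3106137/4364365 ≈ 0.71170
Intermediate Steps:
G(l, g) = g + l
f = -7 (f = -3 - 4 = -7)
J(j) = -3 (J(j) = 12*(-¼) = -3)
(3119097 - J(f)*(-72)*60)/4364365 = (3119097 - (-3*(-72))*60)/4364365 = (3119097 - 216*60)*(1/4364365) = (3119097 - 1*12960)*(1/4364365) = (3119097 - 12960)*(1/4364365) = 3106137*(1/4364365) = 3106137/4364365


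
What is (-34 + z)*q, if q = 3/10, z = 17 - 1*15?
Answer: -48/5 ≈ -9.6000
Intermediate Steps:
z = 2 (z = 17 - 15 = 2)
q = 3/10 (q = 3*(⅒) = 3/10 ≈ 0.30000)
(-34 + z)*q = (-34 + 2)*(3/10) = -32*3/10 = -48/5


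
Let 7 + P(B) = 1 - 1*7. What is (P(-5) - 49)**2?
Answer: 3844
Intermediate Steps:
P(B) = -13 (P(B) = -7 + (1 - 1*7) = -7 + (1 - 7) = -7 - 6 = -13)
(P(-5) - 49)**2 = (-13 - 49)**2 = (-62)**2 = 3844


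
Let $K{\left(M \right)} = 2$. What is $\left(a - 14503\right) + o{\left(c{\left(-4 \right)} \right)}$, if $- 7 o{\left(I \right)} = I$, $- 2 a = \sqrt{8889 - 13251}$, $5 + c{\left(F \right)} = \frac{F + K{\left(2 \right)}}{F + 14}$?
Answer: $- \frac{507579}{35} - \frac{i \sqrt{4362}}{2} \approx -14502.0 - 33.023 i$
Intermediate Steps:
$c{\left(F \right)} = -5 + \frac{2 + F}{14 + F}$ ($c{\left(F \right)} = -5 + \frac{F + 2}{F + 14} = -5 + \frac{2 + F}{14 + F}$)
$a = - \frac{i \sqrt{4362}}{2}$ ($a = - \frac{\sqrt{8889 - 13251}}{2} = - \frac{\sqrt{-4362}}{2} = - \frac{i \sqrt{4362}}{2} \approx - 33.023 i$)
$o{\left(I \right)} = - \frac{I}{7}$
$\left(a - 14503\right) + o{\left(c{\left(-4 \right)} \right)} = \left(- \frac{i \sqrt{4362}}{2} - 14503\right) - \frac{4 \frac{1}{14 - 4} \left(-17 - -4\right)}{7} = \left(-14503 - \frac{i \sqrt{4362}}{2}\right) - \frac{4 \cdot \frac{1}{10} \left(-17 + 4\right)}{7} = \left(-14503 - \frac{i \sqrt{4362}}{2}\right) - \frac{4 \cdot \frac{1}{10} \left(-13\right)}{7} = \left(-14503 - \frac{i \sqrt{4362}}{2}\right) - - \frac{26}{35} = \left(-14503 - \frac{i \sqrt{4362}}{2}\right) + \frac{26}{35} = - \frac{507579}{35} - \frac{i \sqrt{4362}}{2}$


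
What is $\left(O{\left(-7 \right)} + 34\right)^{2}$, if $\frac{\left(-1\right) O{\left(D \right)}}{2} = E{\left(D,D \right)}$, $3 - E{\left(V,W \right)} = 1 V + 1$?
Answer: $256$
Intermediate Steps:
$E{\left(V,W \right)} = 2 - V$ ($E{\left(V,W \right)} = 3 - \left(1 V + 1\right) = 3 - \left(V + 1\right) = 3 - \left(1 + V\right) = 2 - V$)
$O{\left(D \right)} = -4 + 2 D$ ($O{\left(D \right)} = - 2 \left(2 - D\right) = -4 + 2 D$)
$\left(O{\left(-7 \right)} + 34\right)^{2} = \left(\left(-4 + 2 \left(-7\right)\right) + 34\right)^{2} = \left(\left(-4 - 14\right) + 34\right)^{2} = \left(-18 + 34\right)^{2} = 16^{2} = 256$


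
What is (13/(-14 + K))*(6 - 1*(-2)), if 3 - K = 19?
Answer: -52/15 ≈ -3.4667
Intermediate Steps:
K = -16 (K = 3 - 1*19 = 3 - 19 = -16)
(13/(-14 + K))*(6 - 1*(-2)) = (13/(-14 - 16))*(6 - 1*(-2)) = (13/(-30))*(6 + 2) = (13*(-1/30))*8 = -13/30*8 = -52/15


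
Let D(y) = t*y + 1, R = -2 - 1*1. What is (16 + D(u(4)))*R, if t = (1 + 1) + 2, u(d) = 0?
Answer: -51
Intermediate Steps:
t = 4 (t = 2 + 2 = 4)
R = -3 (R = -2 - 1 = -3)
D(y) = 1 + 4*y (D(y) = 4*y + 1 = 1 + 4*y)
(16 + D(u(4)))*R = (16 + (1 + 4*0))*(-3) = (16 + (1 + 0))*(-3) = (16 + 1)*(-3) = 17*(-3) = -51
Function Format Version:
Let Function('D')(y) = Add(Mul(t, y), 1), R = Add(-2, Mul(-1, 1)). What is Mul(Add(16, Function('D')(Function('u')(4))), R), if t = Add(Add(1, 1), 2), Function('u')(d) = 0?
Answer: -51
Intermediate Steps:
t = 4 (t = Add(2, 2) = 4)
R = -3 (R = Add(-2, -1) = -3)
Function('D')(y) = Add(1, Mul(4, y)) (Function('D')(y) = Add(Mul(4, y), 1) = Add(1, Mul(4, y)))
Mul(Add(16, Function('D')(Function('u')(4))), R) = Mul(Add(16, Add(1, Mul(4, 0))), -3) = Mul(Add(16, Add(1, 0)), -3) = Mul(Add(16, 1), -3) = Mul(17, -3) = -51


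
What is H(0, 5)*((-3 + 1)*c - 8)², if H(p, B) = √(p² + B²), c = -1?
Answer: 180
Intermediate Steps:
H(p, B) = √(B² + p²)
H(0, 5)*((-3 + 1)*c - 8)² = √(5² + 0²)*((-3 + 1)*(-1) - 8)² = √(25 + 0)*(-2*(-1) - 8)² = √25*(2 - 8)² = 5*(-6)² = 5*36 = 180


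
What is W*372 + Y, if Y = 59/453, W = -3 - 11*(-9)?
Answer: 16177595/453 ≈ 35712.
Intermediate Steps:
W = 96 (W = -3 + 99 = 96)
Y = 59/453 (Y = 59*(1/453) = 59/453 ≈ 0.13024)
W*372 + Y = 96*372 + 59/453 = 35712 + 59/453 = 16177595/453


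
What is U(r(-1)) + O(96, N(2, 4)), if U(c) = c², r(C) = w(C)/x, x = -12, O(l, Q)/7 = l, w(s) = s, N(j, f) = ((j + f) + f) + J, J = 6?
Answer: 96769/144 ≈ 672.01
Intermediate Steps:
N(j, f) = 6 + j + 2*f (N(j, f) = ((j + f) + f) + 6 = ((f + j) + f) + 6 = (j + 2*f) + 6 = 6 + j + 2*f)
O(l, Q) = 7*l
r(C) = -C/12 (r(C) = C/(-12) = C*(-1/12) = -C/12)
U(r(-1)) + O(96, N(2, 4)) = (-1/12*(-1))² + 7*96 = (1/12)² + 672 = 1/144 + 672 = 96769/144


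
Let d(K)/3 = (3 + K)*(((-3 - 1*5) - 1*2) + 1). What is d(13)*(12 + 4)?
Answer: -6912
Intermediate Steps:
d(K) = -81 - 27*K (d(K) = 3*((3 + K)*(((-3 - 1*5) - 1*2) + 1)) = 3*((3 + K)*(((-3 - 5) - 2) + 1)) = 3*((3 + K)*((-8 - 2) + 1)) = 3*((3 + K)*(-10 + 1)) = 3*((3 + K)*(-9)) = 3*(-27 - 9*K) = -81 - 27*K)
d(13)*(12 + 4) = (-81 - 27*13)*(12 + 4) = (-81 - 351)*16 = -432*16 = -6912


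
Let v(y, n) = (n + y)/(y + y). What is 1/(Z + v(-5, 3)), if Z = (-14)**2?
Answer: 5/981 ≈ 0.0050968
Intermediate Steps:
v(y, n) = (n + y)/(2*y) (v(y, n) = (n + y)/((2*y)) = (n + y)*(1/(2*y)) = (n + y)/(2*y))
Z = 196
1/(Z + v(-5, 3)) = 1/(196 + (1/2)*(3 - 5)/(-5)) = 1/(196 + (1/2)*(-1/5)*(-2)) = 1/(196 + 1/5) = 1/(981/5) = 5/981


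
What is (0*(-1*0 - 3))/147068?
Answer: 0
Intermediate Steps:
(0*(-1*0 - 3))/147068 = (0*(0 - 3))/147068 = (0*(-3))/147068 = (1/147068)*0 = 0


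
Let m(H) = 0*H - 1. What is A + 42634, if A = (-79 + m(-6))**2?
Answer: 49034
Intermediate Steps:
m(H) = -1 (m(H) = 0 - 1 = -1)
A = 6400 (A = (-79 - 1)**2 = (-80)**2 = 6400)
A + 42634 = 6400 + 42634 = 49034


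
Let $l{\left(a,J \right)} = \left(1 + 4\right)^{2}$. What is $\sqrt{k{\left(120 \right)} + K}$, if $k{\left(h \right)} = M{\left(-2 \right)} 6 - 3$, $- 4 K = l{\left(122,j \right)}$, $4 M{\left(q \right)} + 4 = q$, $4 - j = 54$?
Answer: $\frac{i \sqrt{73}}{2} \approx 4.272 i$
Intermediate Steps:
$j = -50$ ($j = 4 - 54 = -50$)
$M{\left(q \right)} = -1 + \frac{q}{4}$
$l{\left(a,J \right)} = 25$ ($l{\left(a,J \right)} = 5^{2} = 25$)
$K = - \frac{25}{4}$ ($K = \left(- \frac{1}{4}\right) 25 = - \frac{25}{4} \approx -6.25$)
$k{\left(h \right)} = -12$ ($k{\left(h \right)} = \left(-1 + \frac{1}{4} \left(-2\right)\right) 6 - 3 = \left(-1 - \frac{1}{2}\right) 6 - 3 = \left(- \frac{3}{2}\right) 6 - 3 = -9 - 3 = -12$)
$\sqrt{k{\left(120 \right)} + K} = \sqrt{-12 - \frac{25}{4}} = \sqrt{- \frac{73}{4}} = \frac{i \sqrt{73}}{2}$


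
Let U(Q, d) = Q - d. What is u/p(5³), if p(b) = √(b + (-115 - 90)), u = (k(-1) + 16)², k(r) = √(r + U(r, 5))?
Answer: 8*√35/5 - 249*I*√5/20 ≈ 9.4657 - 27.839*I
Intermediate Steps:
k(r) = √(-5 + 2*r) (k(r) = √(r + (r - 1*5)) = √(r + (r - 5)) = √(r + (-5 + r)) = √(-5 + 2*r))
u = (16 + I*√7)² (u = (√(-5 + 2*(-1)) + 16)² = (√(-5 - 2) + 16)² = (√(-7) + 16)² = (I*√7 + 16)² = (16 + I*√7)² ≈ 249.0 + 84.664*I)
p(b) = √(-205 + b) (p(b) = √(b - 205) = √(-205 + b))
u/p(5³) = (16 + I*√7)²/(√(-205 + 5³)) = (16 + I*√7)²/(√(-205 + 125)) = (16 + I*√7)²/(√(-80)) = (16 + I*√7)²/((4*I*√5)) = (16 + I*√7)²*(-I*√5/20) = -I*√5*(16 + I*√7)²/20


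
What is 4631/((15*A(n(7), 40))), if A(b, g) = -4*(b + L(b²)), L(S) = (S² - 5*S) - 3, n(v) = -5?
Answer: -4631/29520 ≈ -0.15688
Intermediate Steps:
L(S) = -3 + S² - 5*S
A(b, g) = 12 - 4*b - 4*b⁴ + 20*b² (A(b, g) = -4*(b + (-3 + (b²)² - 5*b²)) = -4*(b + (-3 + b⁴ - 5*b²)) = -4*(-3 + b + b⁴ - 5*b²) = 12 - 4*b - 4*b⁴ + 20*b²)
4631/((15*A(n(7), 40))) = 4631/((15*(12 - 4*(-5) - 4*(-5)⁴ + 20*(-5)²))) = 4631/((15*(12 + 20 - 4*625 + 20*25))) = 4631/((15*(12 + 20 - 2500 + 500))) = 4631/((15*(-1968))) = 4631/(-29520) = 4631*(-1/29520) = -4631/29520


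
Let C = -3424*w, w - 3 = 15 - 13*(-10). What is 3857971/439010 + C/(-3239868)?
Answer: 6612154877/739259070 ≈ 8.9443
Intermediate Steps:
w = 148 (w = 3 + (15 - 13*(-10)) = 3 + (15 + 130) = 3 + 145 = 148)
C = -506752 (C = -3424*148 = -506752)
3857971/439010 + C/(-3239868) = 3857971/439010 - 506752/(-3239868) = 3857971*(1/439010) - 506752*(-1/3239868) = 296767/33770 + 3424/21891 = 6612154877/739259070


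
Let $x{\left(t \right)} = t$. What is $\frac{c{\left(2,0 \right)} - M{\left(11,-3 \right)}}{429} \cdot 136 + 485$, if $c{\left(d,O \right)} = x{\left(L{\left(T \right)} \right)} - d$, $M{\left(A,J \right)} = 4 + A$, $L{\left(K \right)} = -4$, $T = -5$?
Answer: $\frac{68403}{143} \approx 478.34$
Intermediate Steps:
$c{\left(d,O \right)} = -4 - d$
$\frac{c{\left(2,0 \right)} - M{\left(11,-3 \right)}}{429} \cdot 136 + 485 = \frac{\left(-4 - 2\right) - \left(4 + 11\right)}{429} \cdot 136 + 485 = \left(\left(-4 - 2\right) - 15\right) \frac{1}{429} \cdot 136 + 485 = \left(-6 - 15\right) \frac{1}{429} \cdot 136 + 485 = \left(-21\right) \frac{1}{429} \cdot 136 + 485 = \left(- \frac{7}{143}\right) 136 + 485 = - \frac{952}{143} + 485 = \frac{68403}{143}$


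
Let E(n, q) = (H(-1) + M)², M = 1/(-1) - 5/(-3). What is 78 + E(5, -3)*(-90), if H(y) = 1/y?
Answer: 68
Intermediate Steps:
H(y) = 1/y
M = ⅔ (M = 1*(-1) - 5*(-⅓) = -1 + 5/3 = ⅔ ≈ 0.66667)
E(n, q) = ⅑ (E(n, q) = (1/(-1) + ⅔)² = (-1 + ⅔)² = (-⅓)² = ⅑)
78 + E(5, -3)*(-90) = 78 + (⅑)*(-90) = 78 - 10 = 68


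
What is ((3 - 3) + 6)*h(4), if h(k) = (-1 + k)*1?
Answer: 18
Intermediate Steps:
h(k) = -1 + k
((3 - 3) + 6)*h(4) = ((3 - 3) + 6)*(-1 + 4) = (0 + 6)*3 = 6*3 = 18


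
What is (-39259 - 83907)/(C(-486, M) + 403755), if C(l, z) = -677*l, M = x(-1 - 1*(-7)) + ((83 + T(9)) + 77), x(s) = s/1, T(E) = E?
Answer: -123166/732777 ≈ -0.16808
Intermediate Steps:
x(s) = s (x(s) = s*1 = s)
M = 175 (M = (-1 - 1*(-7)) + ((83 + 9) + 77) = (-1 + 7) + (92 + 77) = 6 + 169 = 175)
(-39259 - 83907)/(C(-486, M) + 403755) = (-39259 - 83907)/(-677*(-486) + 403755) = -123166/(329022 + 403755) = -123166/732777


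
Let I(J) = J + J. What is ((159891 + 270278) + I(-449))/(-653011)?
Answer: -429271/653011 ≈ -0.65737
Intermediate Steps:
I(J) = 2*J
((159891 + 270278) + I(-449))/(-653011) = ((159891 + 270278) + 2*(-449))/(-653011) = (430169 - 898)*(-1/653011) = 429271*(-1/653011) = -429271/653011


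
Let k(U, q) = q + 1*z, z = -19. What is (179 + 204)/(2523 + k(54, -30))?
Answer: 383/2474 ≈ 0.15481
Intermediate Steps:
k(U, q) = -19 + q (k(U, q) = q + 1*(-19) = q - 19 = -19 + q)
(179 + 204)/(2523 + k(54, -30)) = (179 + 204)/(2523 + (-19 - 30)) = 383/(2523 - 49) = 383/2474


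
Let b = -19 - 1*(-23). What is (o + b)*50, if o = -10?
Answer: -300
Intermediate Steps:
b = 4 (b = -19 + 23 = 4)
(o + b)*50 = (-10 + 4)*50 = -6*50 = -300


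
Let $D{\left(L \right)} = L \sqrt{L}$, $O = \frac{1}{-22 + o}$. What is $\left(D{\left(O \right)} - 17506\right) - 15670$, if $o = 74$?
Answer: $-33176 + \frac{\sqrt{13}}{1352} \approx -33176.0$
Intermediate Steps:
$O = \frac{1}{52}$ ($O = \frac{1}{-22 + 74} = \frac{1}{52} \approx 0.019231$)
$D{\left(L \right)} = L^{\frac{3}{2}}$
$\left(D{\left(O \right)} - 17506\right) - 15670 = \left(\left(\frac{1}{52}\right)^{\frac{3}{2}} - 17506\right) - 15670 = \left(\frac{\sqrt{13}}{1352} - 17506\right) - 15670 = \left(-17506 + \frac{\sqrt{13}}{1352}\right) - 15670 = -33176 + \frac{\sqrt{13}}{1352}$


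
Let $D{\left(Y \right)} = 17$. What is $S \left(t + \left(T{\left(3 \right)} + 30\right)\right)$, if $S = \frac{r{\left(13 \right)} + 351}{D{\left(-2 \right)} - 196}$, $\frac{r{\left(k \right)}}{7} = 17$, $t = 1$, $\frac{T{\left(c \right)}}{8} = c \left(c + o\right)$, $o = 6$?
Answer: $- \frac{116090}{179} \approx -648.55$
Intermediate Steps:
$T{\left(c \right)} = 8 c \left(6 + c\right)$ ($T{\left(c \right)} = 8 c \left(c + 6\right) = 8 c \left(6 + c\right)$)
$r{\left(k \right)} = 119$ ($r{\left(k \right)} = 7 \cdot 17 = 119$)
$S = - \frac{470}{179}$ ($S = \frac{119 + 351}{17 - 196} = \frac{470}{-179} = 470 \left(- \frac{1}{179}\right) = - \frac{470}{179} \approx -2.6257$)
$S \left(t + \left(T{\left(3 \right)} + 30\right)\right) = - \frac{470 \left(1 + \left(8 \cdot 3 \left(6 + 3\right) + 30\right)\right)}{179} = - \frac{470 \left(1 + \left(8 \cdot 3 \cdot 9 + 30\right)\right)}{179} = - \frac{470 \left(1 + \left(216 + 30\right)\right)}{179} = - \frac{470 \left(1 + 246\right)}{179} = \left(- \frac{470}{179}\right) 247 = - \frac{116090}{179}$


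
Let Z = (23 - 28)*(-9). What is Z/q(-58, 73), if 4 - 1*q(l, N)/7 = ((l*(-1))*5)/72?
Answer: -1620/7 ≈ -231.43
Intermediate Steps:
q(l, N) = 28 + 35*l/72 (q(l, N) = 28 - 7*(l*(-1))*5/72 = 28 - 7*-l*5/72 = 28 - 7*(-5*l)/72 = 28 - (-35)*l/72 = 28 + 35*l/72)
Z = 45 (Z = -5*(-9) = 45)
Z/q(-58, 73) = 45/(28 + (35/72)*(-58)) = 45/(28 - 1015/36) = 45/(-7/36) = 45*(-36/7) = -1620/7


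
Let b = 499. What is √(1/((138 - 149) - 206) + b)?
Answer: √23497194/217 ≈ 22.338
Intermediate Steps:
√(1/((138 - 149) - 206) + b) = √(1/((138 - 149) - 206) + 499) = √(1/(-11 - 206) + 499) = √(1/(-217) + 499) = √(-1/217 + 499) = √(108282/217) = √23497194/217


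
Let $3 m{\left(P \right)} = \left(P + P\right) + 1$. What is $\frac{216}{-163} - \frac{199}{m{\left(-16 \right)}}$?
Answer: $\frac{90615}{5053} \approx 17.933$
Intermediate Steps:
$m{\left(P \right)} = \frac{1}{3} + \frac{2 P}{3}$ ($m{\left(P \right)} = \frac{\left(P + P\right) + 1}{3} = \frac{2 P + 1}{3} = \frac{1 + 2 P}{3} = \frac{1}{3} + \frac{2 P}{3}$)
$\frac{216}{-163} - \frac{199}{m{\left(-16 \right)}} = \frac{216}{-163} - \frac{199}{\frac{1}{3} + \frac{2}{3} \left(-16\right)} = 216 \left(- \frac{1}{163}\right) - \frac{199}{\frac{1}{3} - \frac{32}{3}} = - \frac{216}{163} - \frac{199}{- \frac{31}{3}} = - \frac{216}{163} - - \frac{597}{31} = - \frac{216}{163} + \frac{597}{31} = \frac{90615}{5053}$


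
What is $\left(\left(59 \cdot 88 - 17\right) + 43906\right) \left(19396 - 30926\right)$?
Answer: $-565903930$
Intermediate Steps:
$\left(\left(59 \cdot 88 - 17\right) + 43906\right) \left(19396 - 30926\right) = \left(\left(5192 - 17\right) + 43906\right) \left(-11530\right) = \left(5175 + 43906\right) \left(-11530\right) = 49081 \left(-11530\right) = -565903930$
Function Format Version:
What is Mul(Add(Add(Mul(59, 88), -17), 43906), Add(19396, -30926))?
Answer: -565903930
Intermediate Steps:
Mul(Add(Add(Mul(59, 88), -17), 43906), Add(19396, -30926)) = Mul(Add(Add(5192, -17), 43906), -11530) = Mul(Add(5175, 43906), -11530) = Mul(49081, -11530) = -565903930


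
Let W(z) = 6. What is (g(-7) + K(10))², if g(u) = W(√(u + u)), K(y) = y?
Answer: 256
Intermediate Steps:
g(u) = 6
(g(-7) + K(10))² = (6 + 10)² = 16² = 256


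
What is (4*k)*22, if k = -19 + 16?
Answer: -264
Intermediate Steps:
k = -3
(4*k)*22 = (4*(-3))*22 = -12*22 = -264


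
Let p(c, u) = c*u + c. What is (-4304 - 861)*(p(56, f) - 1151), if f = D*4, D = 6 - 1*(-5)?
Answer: -7070885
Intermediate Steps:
D = 11 (D = 6 + 5 = 11)
f = 44 (f = 11*4 = 44)
p(c, u) = c + c*u
(-4304 - 861)*(p(56, f) - 1151) = (-4304 - 861)*(56*(1 + 44) - 1151) = -5165*(56*45 - 1151) = -5165*(2520 - 1151) = -5165*1369 = -7070885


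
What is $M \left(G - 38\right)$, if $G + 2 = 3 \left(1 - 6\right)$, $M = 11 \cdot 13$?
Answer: $-7865$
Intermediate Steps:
$M = 143$
$G = -17$ ($G = -2 + 3 \left(1 - 6\right) = -2 + 3 \left(-5\right) = -2 - 15 = -17$)
$M \left(G - 38\right) = 143 \left(-17 - 38\right) = 143 \left(-55\right) = -7865$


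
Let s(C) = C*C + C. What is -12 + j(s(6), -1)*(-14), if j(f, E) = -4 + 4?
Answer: -12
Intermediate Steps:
s(C) = C + C**2 (s(C) = C**2 + C = C + C**2)
j(f, E) = 0
-12 + j(s(6), -1)*(-14) = -12 + 0*(-14) = -12 + 0 = -12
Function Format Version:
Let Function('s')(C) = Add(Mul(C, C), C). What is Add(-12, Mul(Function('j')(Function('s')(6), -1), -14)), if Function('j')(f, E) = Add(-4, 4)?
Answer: -12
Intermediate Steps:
Function('s')(C) = Add(C, Pow(C, 2)) (Function('s')(C) = Add(Pow(C, 2), C) = Add(C, Pow(C, 2)))
Function('j')(f, E) = 0
Add(-12, Mul(Function('j')(Function('s')(6), -1), -14)) = Add(-12, Mul(0, -14)) = Add(-12, 0) = -12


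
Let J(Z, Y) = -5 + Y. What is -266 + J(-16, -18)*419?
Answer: -9903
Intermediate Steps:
-266 + J(-16, -18)*419 = -266 + (-5 - 18)*419 = -266 - 23*419 = -266 - 9637 = -9903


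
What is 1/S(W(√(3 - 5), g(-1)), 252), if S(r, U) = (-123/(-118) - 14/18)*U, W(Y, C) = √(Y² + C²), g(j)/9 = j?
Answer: 59/3934 ≈ 0.014997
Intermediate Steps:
g(j) = 9*j
W(Y, C) = √(C² + Y²)
S(r, U) = 281*U/1062 (S(r, U) = (-123*(-1/118) - 14*1/18)*U = (123/118 - 7/9)*U = 281*U/1062)
1/S(W(√(3 - 5), g(-1)), 252) = 1/((281/1062)*252) = 1/(3934/59) = 59/3934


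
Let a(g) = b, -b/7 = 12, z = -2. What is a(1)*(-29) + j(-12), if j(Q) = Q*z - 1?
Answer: 2459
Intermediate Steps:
b = -84 (b = -7*12 = -84)
a(g) = -84
j(Q) = -1 - 2*Q (j(Q) = Q*(-2) - 1 = -2*Q - 1 = -1 - 2*Q)
a(1)*(-29) + j(-12) = -84*(-29) + (-1 - 2*(-12)) = 2436 + (-1 + 24) = 2436 + 23 = 2459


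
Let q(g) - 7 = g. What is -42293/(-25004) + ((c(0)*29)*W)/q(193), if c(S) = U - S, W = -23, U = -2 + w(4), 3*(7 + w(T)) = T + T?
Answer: 85562873/3750600 ≈ 22.813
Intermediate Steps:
w(T) = -7 + 2*T/3 (w(T) = -7 + (T + T)/3 = -7 + (2*T)/3 = -7 + 2*T/3)
q(g) = 7 + g
U = -19/3 (U = -2 + (-7 + (⅔)*4) = -2 + (-7 + 8/3) = -2 - 13/3 = -19/3 ≈ -6.3333)
c(S) = -19/3 - S
-42293/(-25004) + ((c(0)*29)*W)/q(193) = -42293/(-25004) + (((-19/3 - 1*0)*29)*(-23))/(7 + 193) = -42293*(-1/25004) + (((-19/3 + 0)*29)*(-23))/200 = 42293/25004 + (-19/3*29*(-23))*(1/200) = 42293/25004 - 551/3*(-23)*(1/200) = 42293/25004 + (12673/3)*(1/200) = 42293/25004 + 12673/600 = 85562873/3750600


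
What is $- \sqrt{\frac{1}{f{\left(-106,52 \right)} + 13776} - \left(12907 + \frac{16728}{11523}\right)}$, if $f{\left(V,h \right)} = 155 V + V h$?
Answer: $- \frac{i \sqrt{12699350911352078994}}{31365606} \approx - 113.62 i$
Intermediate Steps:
$- \sqrt{\frac{1}{f{\left(-106,52 \right)} + 13776} - \left(12907 + \frac{16728}{11523}\right)} = - \sqrt{\frac{1}{- 106 \left(155 + 52\right) + 13776} - \left(12907 + \frac{16728}{11523}\right)} = - \sqrt{\frac{1}{\left(-106\right) 207 + 13776} - \frac{49581363}{3841}} = - \sqrt{\frac{1}{-21942 + 13776} - \frac{49581363}{3841}} = - \sqrt{\frac{1}{-8166} - \frac{49581363}{3841}} = - \sqrt{- \frac{1}{8166} - \frac{49581363}{3841}} = - \sqrt{- \frac{404881414099}{31365606}} = - \frac{i \sqrt{12699350911352078994}}{31365606}$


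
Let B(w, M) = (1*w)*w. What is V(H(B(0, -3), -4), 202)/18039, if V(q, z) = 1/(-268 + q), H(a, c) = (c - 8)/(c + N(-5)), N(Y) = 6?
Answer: -1/4942686 ≈ -2.0232e-7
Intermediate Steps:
B(w, M) = w² (B(w, M) = w*w = w²)
H(a, c) = (-8 + c)/(6 + c) (H(a, c) = (c - 8)/(c + 6) = (-8 + c)/(6 + c))
V(H(B(0, -3), -4), 202)/18039 = 1/(-268 + (-8 - 4)/(6 - 4)*18039) = (1/18039)/(-268 - 12/2) = (1/18039)/(-268 + (½)*(-12)) = (1/18039)/(-268 - 6) = (1/18039)/(-274) = -1/274*1/18039 = -1/4942686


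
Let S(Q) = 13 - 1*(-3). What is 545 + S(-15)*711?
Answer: 11921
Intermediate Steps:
S(Q) = 16 (S(Q) = 13 + 3 = 16)
545 + S(-15)*711 = 545 + 16*711 = 545 + 11376 = 11921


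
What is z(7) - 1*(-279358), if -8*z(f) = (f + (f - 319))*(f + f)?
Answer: 1119567/4 ≈ 2.7989e+5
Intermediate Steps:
z(f) = -f*(-319 + 2*f)/4 (z(f) = -(f + (f - 319))*(f + f)/8 = -(f + (-319 + f))*2*f/8 = -(-319 + 2*f)*2*f/8 = -f*(-319 + 2*f)/4)
z(7) - 1*(-279358) = (¼)*7*(319 - 2*7) - 1*(-279358) = (¼)*7*(319 - 14) + 279358 = (¼)*7*305 + 279358 = 2135/4 + 279358 = 1119567/4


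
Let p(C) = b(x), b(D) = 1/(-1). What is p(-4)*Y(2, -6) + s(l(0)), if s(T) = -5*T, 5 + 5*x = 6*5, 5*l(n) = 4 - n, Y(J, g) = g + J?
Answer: 0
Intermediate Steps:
Y(J, g) = J + g
l(n) = ⅘ - n/5 (l(n) = (4 - n)/5 = ⅘ - n/5)
x = 5 (x = -1 + (6*5)/5 = -1 + (⅕)*30 = -1 + 6 = 5)
b(D) = -1
p(C) = -1
p(-4)*Y(2, -6) + s(l(0)) = -(2 - 6) - 5*(⅘ - ⅕*0) = -1*(-4) - 5*(⅘ + 0) = 4 - 5*⅘ = 4 - 4 = 0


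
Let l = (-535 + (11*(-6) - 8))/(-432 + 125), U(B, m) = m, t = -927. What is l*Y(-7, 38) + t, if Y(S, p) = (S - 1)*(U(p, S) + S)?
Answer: -216381/307 ≈ -704.82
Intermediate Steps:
Y(S, p) = 2*S*(-1 + S) (Y(S, p) = (S - 1)*(S + S) = (-1 + S)*(2*S) = 2*S*(-1 + S))
l = 609/307 (l = (-535 + (-66 - 8))/(-307) = (-535 - 74)*(-1/307) = -609*(-1/307) = 609/307 ≈ 1.9837)
l*Y(-7, 38) + t = 609*(2*(-7)*(-1 - 7))/307 - 927 = 609*(2*(-7)*(-8))/307 - 927 = (609/307)*112 - 927 = 68208/307 - 927 = -216381/307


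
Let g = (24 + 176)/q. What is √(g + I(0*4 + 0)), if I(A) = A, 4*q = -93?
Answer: 20*I*√186/93 ≈ 2.9329*I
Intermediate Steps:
q = -93/4 (q = (¼)*(-93) = -93/4 ≈ -23.250)
g = -800/93 (g = (24 + 176)/(-93/4) = 200*(-4/93) = -800/93 ≈ -8.6021)
√(g + I(0*4 + 0)) = √(-800/93 + (0*4 + 0)) = √(-800/93 + (0 + 0)) = √(-800/93 + 0) = √(-800/93) = 20*I*√186/93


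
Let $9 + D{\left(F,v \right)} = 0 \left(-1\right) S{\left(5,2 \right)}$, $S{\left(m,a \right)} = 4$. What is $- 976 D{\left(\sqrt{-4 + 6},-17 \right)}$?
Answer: $8784$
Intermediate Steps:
$D{\left(F,v \right)} = -9$ ($D{\left(F,v \right)} = -9 + 0 \left(-1\right) 4 = -9 + 0 \cdot 4 = -9 + 0 = -9$)
$- 976 D{\left(\sqrt{-4 + 6},-17 \right)} = \left(-976\right) \left(-9\right) = 8784$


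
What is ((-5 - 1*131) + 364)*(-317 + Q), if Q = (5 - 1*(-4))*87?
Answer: 106248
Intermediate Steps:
Q = 783 (Q = (5 + 4)*87 = 9*87 = 783)
((-5 - 1*131) + 364)*(-317 + Q) = ((-5 - 1*131) + 364)*(-317 + 783) = ((-5 - 131) + 364)*466 = (-136 + 364)*466 = 228*466 = 106248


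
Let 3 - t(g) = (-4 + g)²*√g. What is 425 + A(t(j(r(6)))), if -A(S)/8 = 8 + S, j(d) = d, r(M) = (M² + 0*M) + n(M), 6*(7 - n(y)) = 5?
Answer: 337 + 52441*√1518/27 ≈ 76010.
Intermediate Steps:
n(y) = 37/6 (n(y) = 7 - ⅙*5 = 7 - ⅚ = 37/6)
r(M) = 37/6 + M² (r(M) = (M² + 0*M) + 37/6 = (M² + 0) + 37/6 = M² + 37/6 = 37/6 + M²)
t(g) = 3 - √g*(-4 + g)² (t(g) = 3 - (-4 + g)²*√g = 3 - √g*(-4 + g)²)
A(S) = -64 - 8*S (A(S) = -8*(8 + S) = -64 - 8*S)
425 + A(t(j(r(6)))) = 425 + (-64 - 8*(3 - √(37/6 + 6²)*(-4 + (37/6 + 6²))²)) = 425 + (-64 - 8*(3 - √(37/6 + 36)*(-4 + (37/6 + 36))²)) = 425 + (-64 - 8*(3 - √(253/6)*(-4 + 253/6)²)) = 425 + (-64 - 8*(3 - √1518/6*(229/6)²)) = 425 + (-64 - 8*(3 - 1*√1518/6*52441/36)) = 425 + (-64 - 8*(3 - 52441*√1518/216)) = 425 + (-64 + (-24 + 52441*√1518/27)) = 425 + (-88 + 52441*√1518/27) = 337 + 52441*√1518/27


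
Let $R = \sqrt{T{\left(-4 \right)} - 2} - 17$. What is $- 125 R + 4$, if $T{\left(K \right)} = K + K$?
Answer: $2129 - 125 i \sqrt{10} \approx 2129.0 - 395.28 i$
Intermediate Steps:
$T{\left(K \right)} = 2 K$
$R = -17 + i \sqrt{10}$ ($R = \sqrt{2 \left(-4\right) - 2} - 17 = \sqrt{-8 - 2} - 17 = \sqrt{-10} - 17 = i \sqrt{10} - 17 = -17 + i \sqrt{10} \approx -17.0 + 3.1623 i$)
$- 125 R + 4 = - 125 \left(-17 + i \sqrt{10}\right) + 4 = \left(2125 - 125 i \sqrt{10}\right) + 4 = 2129 - 125 i \sqrt{10}$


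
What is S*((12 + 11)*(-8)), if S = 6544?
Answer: -1204096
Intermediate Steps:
S*((12 + 11)*(-8)) = 6544*((12 + 11)*(-8)) = 6544*(23*(-8)) = 6544*(-184) = -1204096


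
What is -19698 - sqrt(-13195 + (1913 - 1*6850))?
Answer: -19698 - 2*I*sqrt(4533) ≈ -19698.0 - 134.66*I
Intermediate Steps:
-19698 - sqrt(-13195 + (1913 - 1*6850)) = -19698 - sqrt(-13195 + (1913 - 6850)) = -19698 - sqrt(-13195 - 4937) = -19698 - sqrt(-18132) = -19698 - 2*I*sqrt(4533)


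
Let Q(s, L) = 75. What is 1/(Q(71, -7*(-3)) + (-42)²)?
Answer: 1/1839 ≈ 0.00054377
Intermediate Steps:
1/(Q(71, -7*(-3)) + (-42)²) = 1/(75 + (-42)²) = 1/(75 + 1764) = 1/1839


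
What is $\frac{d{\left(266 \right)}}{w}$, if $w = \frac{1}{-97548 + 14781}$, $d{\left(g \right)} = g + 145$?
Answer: $-34017237$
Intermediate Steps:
$d{\left(g \right)} = 145 + g$
$w = - \frac{1}{82767}$ ($w = \frac{1}{-82767} = - \frac{1}{82767} \approx -1.2082 \cdot 10^{-5}$)
$\frac{d{\left(266 \right)}}{w} = \frac{145 + 266}{- \frac{1}{82767}} = 411 \left(-82767\right) = -34017237$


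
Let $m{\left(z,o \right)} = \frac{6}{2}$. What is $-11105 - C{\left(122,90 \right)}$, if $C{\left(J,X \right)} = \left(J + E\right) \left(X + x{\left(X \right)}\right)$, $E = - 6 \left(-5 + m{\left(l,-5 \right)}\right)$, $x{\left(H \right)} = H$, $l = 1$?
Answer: $-35225$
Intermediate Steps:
$m{\left(z,o \right)} = 3$ ($m{\left(z,o \right)} = 6 \cdot \frac{1}{2} = 3$)
$E = 12$ ($E = - 6 \left(-5 + 3\right) = \left(-6\right) \left(-2\right) = 12$)
$C{\left(J,X \right)} = 2 X \left(12 + J\right)$ ($C{\left(J,X \right)} = \left(J + 12\right) \left(X + X\right) = \left(12 + J\right) 2 X = 2 X \left(12 + J\right)$)
$-11105 - C{\left(122,90 \right)} = -11105 - 2 \cdot 90 \left(12 + 122\right) = -11105 - 2 \cdot 90 \cdot 134 = -11105 - 24120 = -35225$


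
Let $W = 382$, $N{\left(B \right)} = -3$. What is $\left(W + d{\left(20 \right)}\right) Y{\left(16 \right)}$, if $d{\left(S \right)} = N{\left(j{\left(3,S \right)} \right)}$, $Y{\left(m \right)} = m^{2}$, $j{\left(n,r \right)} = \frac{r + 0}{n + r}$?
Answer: $97024$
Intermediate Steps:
$j{\left(n,r \right)} = \frac{r}{n + r}$
$d{\left(S \right)} = -3$
$\left(W + d{\left(20 \right)}\right) Y{\left(16 \right)} = \left(382 - 3\right) 16^{2} = 379 \cdot 256 = 97024$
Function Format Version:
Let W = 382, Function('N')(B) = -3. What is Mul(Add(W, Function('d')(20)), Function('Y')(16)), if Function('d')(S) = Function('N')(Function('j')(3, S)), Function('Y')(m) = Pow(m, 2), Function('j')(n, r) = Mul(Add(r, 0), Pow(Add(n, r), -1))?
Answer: 97024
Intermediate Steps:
Function('j')(n, r) = Mul(r, Pow(Add(n, r), -1))
Function('d')(S) = -3
Mul(Add(W, Function('d')(20)), Function('Y')(16)) = Mul(Add(382, -3), Pow(16, 2)) = Mul(379, 256) = 97024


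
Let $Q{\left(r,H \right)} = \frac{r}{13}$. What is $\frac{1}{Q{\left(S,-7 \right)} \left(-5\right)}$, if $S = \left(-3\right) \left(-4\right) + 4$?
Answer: $- \frac{13}{80} \approx -0.1625$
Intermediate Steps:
$S = 16$ ($S = 12 + 4 = 16$)
$Q{\left(r,H \right)} = \frac{r}{13}$ ($Q{\left(r,H \right)} = r \frac{1}{13} = \frac{r}{13}$)
$\frac{1}{Q{\left(S,-7 \right)} \left(-5\right)} = \frac{1}{\frac{1}{13} \cdot 16 \left(-5\right)} = \frac{1}{\frac{16}{13} \left(-5\right)} = \frac{1}{- \frac{80}{13}} = - \frac{13}{80}$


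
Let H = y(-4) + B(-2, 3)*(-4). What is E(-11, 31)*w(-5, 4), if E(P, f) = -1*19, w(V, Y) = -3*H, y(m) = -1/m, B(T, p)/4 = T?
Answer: 7353/4 ≈ 1838.3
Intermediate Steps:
B(T, p) = 4*T
H = 129/4 (H = -1/(-4) + (4*(-2))*(-4) = -1*(-¼) - 8*(-4) = ¼ + 32 = 129/4 ≈ 32.250)
w(V, Y) = -387/4 (w(V, Y) = -3*129/4 = -387/4)
E(P, f) = -19
E(-11, 31)*w(-5, 4) = -19*(-387/4) = 7353/4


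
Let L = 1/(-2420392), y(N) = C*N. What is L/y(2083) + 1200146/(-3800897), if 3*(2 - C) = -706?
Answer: -4308132524729072963/13643979973104787904 ≈ -0.31575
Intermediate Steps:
C = 712/3 (C = 2 - ⅓*(-706) = 2 + 706/3 = 712/3 ≈ 237.33)
y(N) = 712*N/3
L = -1/2420392 ≈ -4.1316e-7
L/y(2083) + 1200146/(-3800897) = -1/(2420392*((712/3)*2083)) + 1200146/(-3800897) = -1/(2420392*1483096/3) + 1200146*(-1/3800897) = -1/2420392*3/1483096 - 1200146/3800897 = -3/3589673693632 - 1200146/3800897 = -4308132524729072963/13643979973104787904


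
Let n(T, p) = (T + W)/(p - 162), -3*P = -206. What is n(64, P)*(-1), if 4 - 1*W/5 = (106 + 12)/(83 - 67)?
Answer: 1131/2240 ≈ 0.50491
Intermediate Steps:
P = 206/3 (P = -⅓*(-206) = 206/3 ≈ 68.667)
W = -135/8 (W = 20 - 5*(106 + 12)/(83 - 67) = 20 - 590/16 = 20 - 5*59/8 = 20 - 295/8 = -135/8 ≈ -16.875)
n(T, p) = (-135/8 + T)/(-162 + p) (n(T, p) = (T - 135/8)/(p - 162) = (-135/8 + T)/(-162 + p))
n(64, P)*(-1) = ((-135/8 + 64)/(-162 + 206/3))*(-1) = ((377/8)/(-280/3))*(-1) = -3/280*377/8*(-1) = -1131/2240*(-1) = 1131/2240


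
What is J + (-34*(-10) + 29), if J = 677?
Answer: 1046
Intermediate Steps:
J + (-34*(-10) + 29) = 677 + (-34*(-10) + 29) = 677 + (340 + 29) = 677 + 369 = 1046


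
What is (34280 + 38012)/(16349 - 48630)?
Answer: -72292/32281 ≈ -2.2395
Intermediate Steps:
(34280 + 38012)/(16349 - 48630) = 72292/(-32281) = 72292*(-1/32281) = -72292/32281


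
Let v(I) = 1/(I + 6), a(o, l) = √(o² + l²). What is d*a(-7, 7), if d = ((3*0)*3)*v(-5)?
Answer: 0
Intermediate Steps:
a(o, l) = √(l² + o²)
v(I) = 1/(6 + I)
d = 0 (d = ((3*0)*3)/(6 - 5) = (0*3)/1 = 0*1 = 0)
d*a(-7, 7) = 0*√(7² + (-7)²) = 0*√(49 + 49) = 0*√98 = 0*(7*√2) = 0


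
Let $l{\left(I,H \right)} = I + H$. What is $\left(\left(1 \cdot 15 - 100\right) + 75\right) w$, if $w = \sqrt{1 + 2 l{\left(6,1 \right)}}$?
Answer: $- 10 \sqrt{15} \approx -38.73$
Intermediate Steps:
$l{\left(I,H \right)} = H + I$
$w = \sqrt{15}$ ($w = \sqrt{1 + 2 \left(1 + 6\right)} = \sqrt{1 + 2 \cdot 7} = \sqrt{1 + 14} = \sqrt{15} \approx 3.873$)
$\left(\left(1 \cdot 15 - 100\right) + 75\right) w = \left(\left(1 \cdot 15 - 100\right) + 75\right) \sqrt{15} = \left(\left(15 - 100\right) + 75\right) \sqrt{15} = \left(-85 + 75\right) \sqrt{15} = - 10 \sqrt{15}$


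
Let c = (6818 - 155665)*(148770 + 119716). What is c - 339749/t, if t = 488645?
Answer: -19527884145124839/488645 ≈ -3.9963e+10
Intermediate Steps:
c = -39963335642 (c = -148847*268486 = -39963335642)
c - 339749/t = -39963335642 - 339749/488645 = -19527884145124839/488645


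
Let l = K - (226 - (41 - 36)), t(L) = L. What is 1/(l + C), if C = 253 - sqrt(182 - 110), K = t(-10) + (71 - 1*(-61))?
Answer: 77/11822 + 3*sqrt(2)/11822 ≈ 0.0068722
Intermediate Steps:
K = 122 (K = -10 + (71 - 1*(-61)) = -10 + (71 + 61) = -10 + 132 = 122)
l = -99 (l = 122 - (226 - (41 - 36)) = 122 - (226 - 1*5) = 122 - (226 - 5) = 122 - 1*221 = 122 - 221 = -99)
C = 253 - 6*sqrt(2) (C = 253 - sqrt(72) = 253 - 6*sqrt(2) ≈ 244.51)
1/(l + C) = 1/(-99 + (253 - 6*sqrt(2))) = 1/(154 - 6*sqrt(2))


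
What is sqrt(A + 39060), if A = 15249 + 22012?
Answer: sqrt(76321) ≈ 276.26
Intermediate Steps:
A = 37261
sqrt(A + 39060) = sqrt(37261 + 39060) = sqrt(76321)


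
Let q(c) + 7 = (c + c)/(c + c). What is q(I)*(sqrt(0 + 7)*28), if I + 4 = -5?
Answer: -168*sqrt(7) ≈ -444.49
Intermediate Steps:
I = -9 (I = -4 - 5 = -9)
q(c) = -6 (q(c) = -7 + (c + c)/(c + c) = -7 + (2*c)/((2*c)) = -7 + (2*c)*(1/(2*c)) = -7 + 1 = -6)
q(I)*(sqrt(0 + 7)*28) = -6*sqrt(0 + 7)*28 = -6*sqrt(7)*28 = -168*sqrt(7)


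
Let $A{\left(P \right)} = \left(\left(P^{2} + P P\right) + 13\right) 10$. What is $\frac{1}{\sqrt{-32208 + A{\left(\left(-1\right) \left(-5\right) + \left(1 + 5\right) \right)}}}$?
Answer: $- \frac{i \sqrt{29658}}{29658} \approx - 0.0058067 i$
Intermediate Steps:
$A{\left(P \right)} = 130 + 20 P^{2}$ ($A{\left(P \right)} = \left(\left(P^{2} + P^{2}\right) + 13\right) 10 = \left(2 P^{2} + 13\right) 10 = \left(13 + 2 P^{2}\right) 10 = 130 + 20 P^{2}$)
$\frac{1}{\sqrt{-32208 + A{\left(\left(-1\right) \left(-5\right) + \left(1 + 5\right) \right)}}} = \frac{1}{\sqrt{-32208 + \left(130 + 20 \left(\left(-1\right) \left(-5\right) + \left(1 + 5\right)\right)^{2}\right)}} = \frac{1}{\sqrt{-32208 + \left(130 + 20 \left(5 + 6\right)^{2}\right)}} = \frac{1}{\sqrt{-32208 + \left(130 + 20 \cdot 11^{2}\right)}} = \frac{1}{\sqrt{-32208 + \left(130 + 20 \cdot 121\right)}} = \frac{1}{\sqrt{-32208 + \left(130 + 2420\right)}} = \frac{1}{\sqrt{-32208 + 2550}} = \frac{1}{\sqrt{-29658}} = \frac{1}{i \sqrt{29658}} = - \frac{i \sqrt{29658}}{29658}$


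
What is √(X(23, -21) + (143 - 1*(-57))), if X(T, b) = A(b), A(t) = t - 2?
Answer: √177 ≈ 13.304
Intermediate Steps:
A(t) = -2 + t
X(T, b) = -2 + b
√(X(23, -21) + (143 - 1*(-57))) = √((-2 - 21) + (143 - 1*(-57))) = √(-23 + (143 + 57)) = √(-23 + 200) = √177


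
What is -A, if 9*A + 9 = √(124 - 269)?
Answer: 1 - I*√145/9 ≈ 1.0 - 1.338*I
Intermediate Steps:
A = -1 + I*√145/9 (A = -1 + √(124 - 269)/9 = -1 + √(-145)/9 = -1 + (I*√145)/9 = -1 + I*√145/9 ≈ -1.0 + 1.338*I)
-A = -(-1 + I*√145/9) = 1 - I*√145/9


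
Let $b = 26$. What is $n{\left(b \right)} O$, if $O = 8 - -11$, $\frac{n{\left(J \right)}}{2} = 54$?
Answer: $2052$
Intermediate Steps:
$n{\left(J \right)} = 108$ ($n{\left(J \right)} = 2 \cdot 54 = 108$)
$O = 19$ ($O = 8 + 11 = 19$)
$n{\left(b \right)} O = 108 \cdot 19 = 2052$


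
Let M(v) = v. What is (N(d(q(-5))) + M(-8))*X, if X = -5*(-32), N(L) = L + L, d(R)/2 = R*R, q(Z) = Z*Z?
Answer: 398720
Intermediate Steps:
q(Z) = Z²
d(R) = 2*R² (d(R) = 2*(R*R) = 2*R²)
N(L) = 2*L
X = 160
(N(d(q(-5))) + M(-8))*X = (2*(2*((-5)²)²) - 8)*160 = (2*(2*25²) - 8)*160 = (2*(2*625) - 8)*160 = (2*1250 - 8)*160 = (2500 - 8)*160 = 2492*160 = 398720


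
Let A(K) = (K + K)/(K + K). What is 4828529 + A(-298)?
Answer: 4828530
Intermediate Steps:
A(K) = 1 (A(K) = (2*K)/((2*K)) = (2*K)*(1/(2*K)) = 1)
4828529 + A(-298) = 4828529 + 1 = 4828530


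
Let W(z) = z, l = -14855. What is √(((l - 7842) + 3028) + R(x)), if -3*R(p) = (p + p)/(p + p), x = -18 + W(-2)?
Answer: 8*I*√2766/3 ≈ 140.25*I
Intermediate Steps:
x = -20 (x = -18 - 2 = -20)
R(p) = -⅓ (R(p) = -(p + p)/(3*(p + p)) = -2*p/(3*(2*p)) = -2*p*1/(2*p)/3 = -⅓*1 = -⅓)
√(((l - 7842) + 3028) + R(x)) = √(((-14855 - 7842) + 3028) - ⅓) = √((-22697 + 3028) - ⅓) = √(-19669 - ⅓) = √(-59008/3) = 8*I*√2766/3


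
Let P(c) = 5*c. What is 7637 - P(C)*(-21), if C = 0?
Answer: 7637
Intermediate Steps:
7637 - P(C)*(-21) = 7637 - 5*0*(-21) = 7637 - 0*(-21) = 7637 - 1*0 = 7637 + 0 = 7637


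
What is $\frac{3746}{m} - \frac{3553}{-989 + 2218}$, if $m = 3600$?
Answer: $- \frac{4093483}{2212200} \approx -1.8504$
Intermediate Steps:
$\frac{3746}{m} - \frac{3553}{-989 + 2218} = \frac{3746}{3600} - \frac{3553}{-989 + 2218} = 3746 \cdot \frac{1}{3600} - \frac{3553}{1229} = \frac{1873}{1800} - \frac{3553}{1229} = - \frac{4093483}{2212200}$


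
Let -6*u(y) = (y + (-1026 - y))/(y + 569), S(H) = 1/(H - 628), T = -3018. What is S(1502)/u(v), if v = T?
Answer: -2449/149454 ≈ -0.016386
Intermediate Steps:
S(H) = 1/(-628 + H)
v = -3018
u(y) = 171/(569 + y) (u(y) = -(y + (-1026 - y))/(6*(y + 569)) = -(-171)/(569 + y) = 171/(569 + y))
S(1502)/u(v) = 1/((-628 + 1502)*((171/(569 - 3018)))) = 1/(874*((171/(-2449)))) = 1/(874*((171*(-1/2449)))) = 1/(874*(-171/2449)) = (1/874)*(-2449/171) = -2449/149454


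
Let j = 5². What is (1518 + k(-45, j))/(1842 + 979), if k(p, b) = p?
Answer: 1473/2821 ≈ 0.52215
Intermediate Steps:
j = 25
(1518 + k(-45, j))/(1842 + 979) = (1518 - 45)/(1842 + 979) = 1473/2821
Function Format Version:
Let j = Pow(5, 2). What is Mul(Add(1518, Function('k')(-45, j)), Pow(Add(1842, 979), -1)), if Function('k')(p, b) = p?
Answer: Rational(1473, 2821) ≈ 0.52215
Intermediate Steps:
j = 25
Mul(Add(1518, Function('k')(-45, j)), Pow(Add(1842, 979), -1)) = Mul(Add(1518, -45), Pow(Add(1842, 979), -1)) = Mul(1473, Pow(2821, -1)) = Mul(1473, Rational(1, 2821)) = Rational(1473, 2821)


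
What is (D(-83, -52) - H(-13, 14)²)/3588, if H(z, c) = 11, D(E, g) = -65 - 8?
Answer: -97/1794 ≈ -0.054069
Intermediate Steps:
D(E, g) = -73
(D(-83, -52) - H(-13, 14)²)/3588 = (-73 - 1*11²)/3588 = (-73 - 1*121)*(1/3588) = (-73 - 121)*(1/3588) = -194*1/3588 = -97/1794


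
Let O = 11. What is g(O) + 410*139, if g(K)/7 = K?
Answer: 57067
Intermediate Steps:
g(K) = 7*K
g(O) + 410*139 = 7*11 + 410*139 = 77 + 56990 = 57067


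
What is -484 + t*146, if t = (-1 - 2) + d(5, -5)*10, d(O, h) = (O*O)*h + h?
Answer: -190722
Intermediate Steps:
d(O, h) = h + h*O² (d(O, h) = O²*h + h = h*O² + h = h + h*O²)
t = -1303 (t = (-1 - 2) - 5*(1 + 5²)*10 = -3 - 5*(1 + 25)*10 = -3 - 5*26*10 = -3 - 130*10 = -3 - 1300 = -1303)
-484 + t*146 = -484 - 1303*146 = -484 - 190238 = -190722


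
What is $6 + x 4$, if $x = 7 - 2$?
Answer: $26$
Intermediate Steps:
$x = 5$ ($x = 7 - 2 = 5$)
$6 + x 4 = 6 + 5 \cdot 4 = 6 + 20 = 26$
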